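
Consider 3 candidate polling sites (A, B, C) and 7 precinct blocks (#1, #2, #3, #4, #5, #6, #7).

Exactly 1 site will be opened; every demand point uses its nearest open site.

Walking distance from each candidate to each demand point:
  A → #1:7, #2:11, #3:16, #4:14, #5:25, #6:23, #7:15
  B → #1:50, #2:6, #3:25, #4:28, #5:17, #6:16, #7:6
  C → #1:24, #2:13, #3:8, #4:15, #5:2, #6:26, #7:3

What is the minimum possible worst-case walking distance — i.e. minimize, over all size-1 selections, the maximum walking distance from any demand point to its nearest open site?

Open {A}.
  Farthest demand point is #5 at walking distance 25 (to A); all others are ≤ 25.
With {C} the worst case is 26.
With {B} the worst case is 50.
No size-1 selection achieves below 25.

25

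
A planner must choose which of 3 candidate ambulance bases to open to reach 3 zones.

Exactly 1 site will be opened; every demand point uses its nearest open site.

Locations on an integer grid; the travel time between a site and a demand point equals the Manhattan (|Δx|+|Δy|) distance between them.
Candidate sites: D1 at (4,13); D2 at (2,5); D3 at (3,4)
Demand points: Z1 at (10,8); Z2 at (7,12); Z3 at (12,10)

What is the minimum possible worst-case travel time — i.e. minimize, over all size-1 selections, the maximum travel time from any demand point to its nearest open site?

Open {D1}.
  Farthest demand point is Z1 at travel time 11 (to D1); all others are ≤ 11.
With {D2} the worst case is 15.
With {D3} the worst case is 15.
No size-1 selection achieves below 11.

11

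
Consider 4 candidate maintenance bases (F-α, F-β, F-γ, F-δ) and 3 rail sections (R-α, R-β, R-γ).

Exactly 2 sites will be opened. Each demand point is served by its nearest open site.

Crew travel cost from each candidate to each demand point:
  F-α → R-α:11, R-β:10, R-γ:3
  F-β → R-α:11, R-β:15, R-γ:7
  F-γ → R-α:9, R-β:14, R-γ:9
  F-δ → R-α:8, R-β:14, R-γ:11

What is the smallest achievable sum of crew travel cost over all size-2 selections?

Open {F-α, F-δ}.
  R-α→F-δ 8, R-β→F-α 10, R-γ→F-α 3  ⇒ total 21.
Compare {F-α, F-γ}: total 22.
Compare {F-α, F-β}: total 24.
No size-2 selection does better; minimum is 21.

21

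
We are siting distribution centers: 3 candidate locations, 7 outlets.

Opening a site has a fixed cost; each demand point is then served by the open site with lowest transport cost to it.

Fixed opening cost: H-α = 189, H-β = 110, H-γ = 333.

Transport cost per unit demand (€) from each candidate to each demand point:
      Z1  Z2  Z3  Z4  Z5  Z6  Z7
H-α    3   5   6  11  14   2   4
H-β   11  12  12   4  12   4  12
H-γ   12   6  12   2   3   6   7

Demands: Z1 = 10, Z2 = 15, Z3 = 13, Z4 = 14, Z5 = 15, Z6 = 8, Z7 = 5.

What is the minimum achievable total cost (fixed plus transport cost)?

754

Open {H-α, H-β}: assign each demand point to its cheapest open site.
  Z1→H-α 10×3=30, Z2→H-α 15×5=75, Z3→H-α 13×6=78, Z4→H-β 14×4=56, Z5→H-β 15×12=180, Z6→H-α 8×2=16, Z7→H-α 5×4=20
  transport cost 455, fixed 299 → total 754.
Compare {H-α}: transport cost 583 + fixed 189 = 772.
Compare {H-α, H-γ}: transport cost 292 + fixed 522 = 814.
Compare {H-γ}: transport cost 522 + fixed 333 = 855.
All other subsets cost ≥ 772. Minimum total cost: 754.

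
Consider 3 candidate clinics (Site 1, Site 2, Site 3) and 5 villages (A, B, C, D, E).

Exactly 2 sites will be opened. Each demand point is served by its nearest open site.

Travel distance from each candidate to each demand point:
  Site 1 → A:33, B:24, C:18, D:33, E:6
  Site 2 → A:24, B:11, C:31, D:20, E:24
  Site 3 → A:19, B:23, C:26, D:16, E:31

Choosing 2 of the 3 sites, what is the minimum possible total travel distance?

79

Open {Site 1, Site 2}.
  A→Site 2 24, B→Site 2 11, C→Site 1 18, D→Site 2 20, E→Site 1 6  ⇒ total 79.
Compare {Site 1, Site 3}: total 82.
Compare {Site 2, Site 3}: total 96.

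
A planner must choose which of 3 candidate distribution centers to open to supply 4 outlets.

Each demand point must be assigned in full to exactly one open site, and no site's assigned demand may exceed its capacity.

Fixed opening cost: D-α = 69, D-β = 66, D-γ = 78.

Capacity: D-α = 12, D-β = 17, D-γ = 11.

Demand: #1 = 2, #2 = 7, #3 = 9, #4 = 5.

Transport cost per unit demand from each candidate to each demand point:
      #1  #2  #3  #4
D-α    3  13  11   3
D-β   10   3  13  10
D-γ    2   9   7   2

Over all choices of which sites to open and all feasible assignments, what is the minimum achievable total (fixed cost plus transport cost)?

Open {D-β, D-γ}; cheapest assignment that respects the capacities:
  D-β (cap 17, load 12): #2, #4 — cost 7×3 + 5×10 = 71
  D-γ (cap 11, load 11): #1, #3 — cost 2×2 + 9×7 = 67
  Shipping 138, fixed 144 → total 282.
  Any other capacity-feasible assignment to {D-β, D-γ} ships for at least 138.
Compare {D-α, D-β}: its best feasible assignment gives total 294.
Compare {D-α, D-β, D-γ}: its best feasible assignment gives total 316.
Every other set of open sites that can feasibly serve all demand totals ≥ 294 even under its best assignment. Minimum: 282.

282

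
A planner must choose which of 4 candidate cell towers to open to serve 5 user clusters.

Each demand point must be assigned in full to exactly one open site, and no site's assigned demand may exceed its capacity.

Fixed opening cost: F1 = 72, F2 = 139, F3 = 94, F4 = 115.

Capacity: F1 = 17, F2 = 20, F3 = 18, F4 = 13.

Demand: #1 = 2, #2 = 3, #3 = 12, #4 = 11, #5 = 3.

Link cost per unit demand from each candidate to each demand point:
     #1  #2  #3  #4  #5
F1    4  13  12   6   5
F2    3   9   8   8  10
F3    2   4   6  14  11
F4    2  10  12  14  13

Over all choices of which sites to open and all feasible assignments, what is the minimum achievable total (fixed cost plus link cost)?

Open {F1, F3}; cheapest assignment that respects the capacities:
  F1 (cap 17, load 14): #4, #5 — cost 11×6 + 3×5 = 81
  F3 (cap 18, load 17): #1, #2, #3 — cost 2×2 + 3×4 + 12×6 = 88
  Shipping 169, fixed 166 → total 335.
  Any other capacity-feasible assignment to {F1, F3} ships for at least 169.
Compare {F1, F2}: its best feasible assignment gives total 421.
Compare {F2, F3}: its best feasible assignment gives total 439.
Every other set of open sites that can feasibly serve all demand totals ≥ 421 even under its best assignment. Minimum: 335.

335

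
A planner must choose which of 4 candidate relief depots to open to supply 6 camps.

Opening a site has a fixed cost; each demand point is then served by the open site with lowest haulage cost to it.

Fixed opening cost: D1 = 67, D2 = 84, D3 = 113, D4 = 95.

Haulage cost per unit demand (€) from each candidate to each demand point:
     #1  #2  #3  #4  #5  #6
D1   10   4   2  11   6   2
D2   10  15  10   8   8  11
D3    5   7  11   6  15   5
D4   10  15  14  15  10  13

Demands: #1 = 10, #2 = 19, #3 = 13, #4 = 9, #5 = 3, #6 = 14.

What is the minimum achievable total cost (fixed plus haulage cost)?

414

Open {D1}: assign each demand point to its cheapest open site.
  #1→D1 10×10=100, #2→D1 19×4=76, #3→D1 13×2=26, #4→D1 9×11=99, #5→D1 3×6=18, #6→D1 14×2=28
  haulage cost 347, fixed 67 → total 414.
Compare {D1, D3}: haulage cost 252 + fixed 180 = 432.
Compare {D1, D2}: haulage cost 320 + fixed 151 = 471.
Compare {D1, D4}: haulage cost 347 + fixed 162 = 509.
All other subsets cost ≥ 432. Minimum total cost: 414.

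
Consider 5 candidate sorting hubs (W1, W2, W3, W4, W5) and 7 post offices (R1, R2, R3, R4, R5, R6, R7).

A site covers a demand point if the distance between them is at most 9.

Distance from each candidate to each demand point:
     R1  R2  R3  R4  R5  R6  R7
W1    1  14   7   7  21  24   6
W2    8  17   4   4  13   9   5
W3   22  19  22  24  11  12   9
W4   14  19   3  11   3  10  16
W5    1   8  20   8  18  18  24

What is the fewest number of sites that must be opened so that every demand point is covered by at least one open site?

Coverage sets (demand points within 9 of each site):
  W1: {R1, R3, R4, R7}
  W2: {R1, R3, R4, R6, R7}
  W3: {R7}
  W4: {R3, R5}
  W5: {R1, R2, R4}
No 2 sites suffice: every size-2 union leaves at least one demand point uncovered.
But {W2, W4, W5} covers everything, so the minimum is 3.

3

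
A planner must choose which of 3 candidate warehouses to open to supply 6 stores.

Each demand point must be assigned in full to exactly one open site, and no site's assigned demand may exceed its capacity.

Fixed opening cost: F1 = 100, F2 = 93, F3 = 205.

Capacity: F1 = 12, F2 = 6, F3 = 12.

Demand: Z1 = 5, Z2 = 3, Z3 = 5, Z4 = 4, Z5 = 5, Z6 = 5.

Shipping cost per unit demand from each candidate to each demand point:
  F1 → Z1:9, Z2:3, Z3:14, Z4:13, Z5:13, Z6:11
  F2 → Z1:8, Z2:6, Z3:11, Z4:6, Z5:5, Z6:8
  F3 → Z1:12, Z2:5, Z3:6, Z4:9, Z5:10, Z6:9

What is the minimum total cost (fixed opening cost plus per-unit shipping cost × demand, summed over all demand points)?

604

Open {F1, F2, F3}; cheapest assignment that respects the capacities:
  F1 (cap 12, load 12): Z1, Z2, Z4 — cost 5×9 + 3×3 + 4×13 = 106
  F2 (cap 6, load 5): Z5 — cost 5×5 = 25
  F3 (cap 12, load 10): Z3, Z6 — cost 5×6 + 5×9 = 75
  Shipping 206, fixed 398 → total 604.
  Any other capacity-feasible assignment to {F1, F2, F3} ships for at least 206.
Total demand is 27 and no other set of sites has combined capacity ≥ 27, so {F1, F2, F3} is the only feasible choice of open sites. Minimum: 604.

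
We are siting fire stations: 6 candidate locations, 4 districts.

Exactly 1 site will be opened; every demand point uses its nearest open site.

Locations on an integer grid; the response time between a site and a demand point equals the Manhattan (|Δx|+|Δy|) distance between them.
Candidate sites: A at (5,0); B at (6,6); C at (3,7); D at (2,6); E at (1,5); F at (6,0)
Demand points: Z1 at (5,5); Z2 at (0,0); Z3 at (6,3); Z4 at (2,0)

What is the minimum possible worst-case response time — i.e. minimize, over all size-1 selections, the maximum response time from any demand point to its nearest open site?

Open {A}.
  Farthest demand point is Z1 at response time 5 (to A); all others are ≤ 5.
With {F} the worst case is 6.
With {E} the worst case is 7.
No size-1 selection achieves below 5.

5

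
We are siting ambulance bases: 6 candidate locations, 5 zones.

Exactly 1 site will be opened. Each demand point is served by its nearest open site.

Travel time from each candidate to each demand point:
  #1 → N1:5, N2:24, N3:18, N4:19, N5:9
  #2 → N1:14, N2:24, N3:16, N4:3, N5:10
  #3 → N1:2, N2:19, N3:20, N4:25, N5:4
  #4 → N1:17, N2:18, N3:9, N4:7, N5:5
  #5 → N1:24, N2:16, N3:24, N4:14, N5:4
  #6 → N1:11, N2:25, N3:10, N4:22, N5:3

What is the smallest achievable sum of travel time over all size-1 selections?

56

Open {#4}.
  N1→#4 17, N2→#4 18, N3→#4 9, N4→#4 7, N5→#4 5  ⇒ total 56.
Compare {#2}: total 67.
Compare {#3}: total 70.
No size-1 selection does better; minimum is 56.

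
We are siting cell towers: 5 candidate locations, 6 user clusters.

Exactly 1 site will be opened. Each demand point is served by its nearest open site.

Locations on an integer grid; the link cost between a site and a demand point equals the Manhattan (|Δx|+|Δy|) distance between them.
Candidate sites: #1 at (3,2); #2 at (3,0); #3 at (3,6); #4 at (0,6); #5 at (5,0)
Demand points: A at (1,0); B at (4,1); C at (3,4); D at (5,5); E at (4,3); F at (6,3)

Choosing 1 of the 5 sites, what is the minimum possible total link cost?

19

Open {#1}.
  A→#1 4, B→#1 2, C→#1 2, D→#1 5, E→#1 2, F→#1 4  ⇒ total 19.
Compare {#2}: total 25.
Compare {#5}: total 25.
No size-1 selection does better; minimum is 19.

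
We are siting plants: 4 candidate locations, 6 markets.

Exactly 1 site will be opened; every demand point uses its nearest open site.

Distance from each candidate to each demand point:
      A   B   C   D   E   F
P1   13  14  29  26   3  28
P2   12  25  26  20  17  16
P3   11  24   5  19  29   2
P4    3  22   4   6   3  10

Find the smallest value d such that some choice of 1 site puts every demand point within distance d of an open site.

Open {P4}.
  Farthest demand point is B at distance 22 (to P4); all others are ≤ 22.
With {P2} the worst case is 26.
With {P1} the worst case is 29.
No size-1 selection achieves below 22.

22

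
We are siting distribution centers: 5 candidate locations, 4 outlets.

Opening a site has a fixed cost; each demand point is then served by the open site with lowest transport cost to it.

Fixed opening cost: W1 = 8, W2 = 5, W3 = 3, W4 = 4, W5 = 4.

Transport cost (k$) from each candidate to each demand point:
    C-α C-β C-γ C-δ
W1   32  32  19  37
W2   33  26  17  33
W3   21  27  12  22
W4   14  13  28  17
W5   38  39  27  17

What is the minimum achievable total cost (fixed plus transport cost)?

Open {W3, W4}: assign each demand point to its cheapest open site.
  C-α→W4 14, C-β→W4 13, C-γ→W3 12, C-δ→W4 17
  transport cost 56, fixed 7 → total 63.
Compare {W3, W4, W5}: transport cost 56 + fixed 11 = 67.
Compare {W2, W3, W4}: transport cost 56 + fixed 12 = 68.
Compare {W2, W4}: transport cost 61 + fixed 9 = 70.
All other subsets cost ≥ 67. Minimum total cost: 63.

63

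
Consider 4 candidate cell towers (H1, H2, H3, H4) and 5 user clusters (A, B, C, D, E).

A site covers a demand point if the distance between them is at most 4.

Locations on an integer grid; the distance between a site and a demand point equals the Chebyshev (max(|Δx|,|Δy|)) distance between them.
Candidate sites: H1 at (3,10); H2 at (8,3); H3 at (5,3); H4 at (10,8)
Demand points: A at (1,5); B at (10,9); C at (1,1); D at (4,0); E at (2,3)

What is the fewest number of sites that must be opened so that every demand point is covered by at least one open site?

2

Coverage sets (demand points within 4 of each site):
  H1: {}
  H2: {D}
  H3: {A, C, D, E}
  H4: {B}
No single site covers all 5 demand points.
But {H3, H4} covers everything, so the minimum is 2.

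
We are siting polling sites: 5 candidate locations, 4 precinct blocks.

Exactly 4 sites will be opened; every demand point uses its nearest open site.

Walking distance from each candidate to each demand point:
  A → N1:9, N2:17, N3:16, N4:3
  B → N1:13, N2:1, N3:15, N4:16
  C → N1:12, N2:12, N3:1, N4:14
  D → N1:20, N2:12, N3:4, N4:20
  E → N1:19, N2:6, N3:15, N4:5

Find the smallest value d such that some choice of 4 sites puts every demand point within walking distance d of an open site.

9

Open {A, B, C, D}.
  Farthest demand point is N1 at walking distance 9 (to A); all others are ≤ 9.
With {A, B, C, E} the worst case is 9.
With {A, B, D, E} the worst case is 9.
No size-4 selection achieves below 9.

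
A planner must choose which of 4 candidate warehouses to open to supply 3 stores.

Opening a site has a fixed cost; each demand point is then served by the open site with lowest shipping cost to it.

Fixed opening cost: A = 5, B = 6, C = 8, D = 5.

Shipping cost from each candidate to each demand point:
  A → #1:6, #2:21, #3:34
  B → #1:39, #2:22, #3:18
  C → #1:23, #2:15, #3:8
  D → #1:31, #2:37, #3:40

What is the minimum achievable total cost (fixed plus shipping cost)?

Open {A, C}: assign each demand point to its cheapest open site.
  #1→A 6, #2→C 15, #3→C 8
  shipping cost 29, fixed 13 → total 42.
Compare {A, C, D}: shipping cost 29 + fixed 18 = 47.
Compare {A, B, C}: shipping cost 29 + fixed 19 = 48.
Compare {A, B, C, D}: shipping cost 29 + fixed 24 = 53.
All other subsets cost ≥ 47. Minimum total cost: 42.

42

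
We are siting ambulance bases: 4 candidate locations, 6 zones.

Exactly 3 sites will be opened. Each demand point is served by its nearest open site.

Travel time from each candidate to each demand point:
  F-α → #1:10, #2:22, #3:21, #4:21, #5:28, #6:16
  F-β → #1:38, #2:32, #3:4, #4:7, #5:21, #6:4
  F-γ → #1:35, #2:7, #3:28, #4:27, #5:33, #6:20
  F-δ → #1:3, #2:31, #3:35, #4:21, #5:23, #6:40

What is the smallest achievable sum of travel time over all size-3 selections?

46

Open {F-β, F-γ, F-δ}.
  #1→F-δ 3, #2→F-γ 7, #3→F-β 4, #4→F-β 7, #5→F-β 21, #6→F-β 4  ⇒ total 46.
Compare {F-α, F-β, F-γ}: total 53.
Compare {F-α, F-β, F-δ}: total 61.
No size-3 selection does better; minimum is 46.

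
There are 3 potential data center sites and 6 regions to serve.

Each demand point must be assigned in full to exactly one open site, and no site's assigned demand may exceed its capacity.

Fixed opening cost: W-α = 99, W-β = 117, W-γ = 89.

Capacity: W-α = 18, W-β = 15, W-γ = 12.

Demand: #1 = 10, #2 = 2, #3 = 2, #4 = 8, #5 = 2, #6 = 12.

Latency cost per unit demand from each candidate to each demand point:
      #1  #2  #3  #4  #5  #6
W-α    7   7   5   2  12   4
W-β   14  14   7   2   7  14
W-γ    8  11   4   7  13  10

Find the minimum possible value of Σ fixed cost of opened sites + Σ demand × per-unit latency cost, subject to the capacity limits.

Open {W-α, W-β, W-γ}; cheapest assignment that respects the capacities:
  W-α (cap 18, load 14): #2, #6 — cost 2×7 + 12×4 = 62
  W-β (cap 15, load 10): #4, #5 — cost 8×2 + 2×7 = 30
  W-γ (cap 12, load 12): #1, #3 — cost 10×8 + 2×4 = 88
  Shipping 180, fixed 305 → total 485.
  Any other capacity-feasible assignment to {W-α, W-β, W-γ} ships for at least 180.
Total demand is 36 and no other set of sites has combined capacity ≥ 36, so {W-α, W-β, W-γ} is the only feasible choice of open sites. Minimum: 485.

485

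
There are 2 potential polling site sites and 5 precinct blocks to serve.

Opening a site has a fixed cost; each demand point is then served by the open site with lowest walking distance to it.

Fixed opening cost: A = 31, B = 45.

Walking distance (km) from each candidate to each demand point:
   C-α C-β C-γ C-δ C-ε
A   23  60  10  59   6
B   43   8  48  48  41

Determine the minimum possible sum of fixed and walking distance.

Open {A, B}: assign each demand point to its cheapest open site.
  C-α→A 23, C-β→B 8, C-γ→A 10, C-δ→B 48, C-ε→A 6
  walking distance 95, fixed 76 → total 171.
Compare {A}: walking distance 158 + fixed 31 = 189.
Compare {B}: walking distance 188 + fixed 45 = 233.

171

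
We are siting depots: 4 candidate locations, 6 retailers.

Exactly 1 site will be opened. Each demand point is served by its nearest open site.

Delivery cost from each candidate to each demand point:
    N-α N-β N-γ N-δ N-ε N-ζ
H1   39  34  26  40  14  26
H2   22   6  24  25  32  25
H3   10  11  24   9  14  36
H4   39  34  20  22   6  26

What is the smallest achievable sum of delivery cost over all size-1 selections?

104

Open {H3}.
  N-α→H3 10, N-β→H3 11, N-γ→H3 24, N-δ→H3 9, N-ε→H3 14, N-ζ→H3 36  ⇒ total 104.
Compare {H2}: total 134.
Compare {H4}: total 147.
No size-1 selection does better; minimum is 104.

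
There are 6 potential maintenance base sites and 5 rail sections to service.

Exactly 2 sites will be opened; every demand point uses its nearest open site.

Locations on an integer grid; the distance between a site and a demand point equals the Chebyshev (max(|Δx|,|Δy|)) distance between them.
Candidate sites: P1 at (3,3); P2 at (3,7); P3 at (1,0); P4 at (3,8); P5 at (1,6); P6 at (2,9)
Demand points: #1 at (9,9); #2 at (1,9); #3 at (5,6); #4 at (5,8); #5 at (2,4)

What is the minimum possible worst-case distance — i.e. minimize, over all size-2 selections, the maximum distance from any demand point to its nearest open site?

6

Open {P1, P2}.
  Farthest demand point is #1 at distance 6 (to P1); all others are ≤ 6.
With {P1, P3} the worst case is 6.
With {P1, P4} the worst case is 6.
No size-2 selection achieves below 6.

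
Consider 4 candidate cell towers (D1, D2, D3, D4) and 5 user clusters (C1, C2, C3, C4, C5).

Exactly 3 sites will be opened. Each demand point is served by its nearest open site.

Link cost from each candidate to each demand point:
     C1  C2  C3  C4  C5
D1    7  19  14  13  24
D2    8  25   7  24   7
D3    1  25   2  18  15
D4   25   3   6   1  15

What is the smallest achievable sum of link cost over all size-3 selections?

14

Open {D2, D3, D4}.
  C1→D3 1, C2→D4 3, C3→D3 2, C4→D4 1, C5→D2 7  ⇒ total 14.
Compare {D1, D3, D4}: total 22.
Compare {D1, D2, D4}: total 24.
No size-3 selection does better; minimum is 14.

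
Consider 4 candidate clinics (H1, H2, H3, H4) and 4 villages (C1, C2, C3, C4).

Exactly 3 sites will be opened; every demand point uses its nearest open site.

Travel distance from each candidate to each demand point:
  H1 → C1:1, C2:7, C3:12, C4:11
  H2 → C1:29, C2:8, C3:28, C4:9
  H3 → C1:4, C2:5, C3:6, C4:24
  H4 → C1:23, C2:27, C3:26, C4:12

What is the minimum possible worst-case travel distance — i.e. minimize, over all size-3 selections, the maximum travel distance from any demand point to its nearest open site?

Open {H1, H2, H3}.
  Farthest demand point is C4 at travel distance 9 (to H2); all others are ≤ 9.
With {H2, H3, H4} the worst case is 9.
With {H1, H3, H4} the worst case is 11.
No size-3 selection achieves below 9.

9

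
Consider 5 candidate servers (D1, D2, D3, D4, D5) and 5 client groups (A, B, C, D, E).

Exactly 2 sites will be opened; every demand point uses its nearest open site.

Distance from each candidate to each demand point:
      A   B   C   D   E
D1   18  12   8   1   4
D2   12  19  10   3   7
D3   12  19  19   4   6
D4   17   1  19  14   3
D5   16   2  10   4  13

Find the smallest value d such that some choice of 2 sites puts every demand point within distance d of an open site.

12

Open {D1, D2}.
  Farthest demand point is A at distance 12 (to D2); all others are ≤ 12.
With {D1, D3} the worst case is 12.
With {D2, D4} the worst case is 12.
No size-2 selection achieves below 12.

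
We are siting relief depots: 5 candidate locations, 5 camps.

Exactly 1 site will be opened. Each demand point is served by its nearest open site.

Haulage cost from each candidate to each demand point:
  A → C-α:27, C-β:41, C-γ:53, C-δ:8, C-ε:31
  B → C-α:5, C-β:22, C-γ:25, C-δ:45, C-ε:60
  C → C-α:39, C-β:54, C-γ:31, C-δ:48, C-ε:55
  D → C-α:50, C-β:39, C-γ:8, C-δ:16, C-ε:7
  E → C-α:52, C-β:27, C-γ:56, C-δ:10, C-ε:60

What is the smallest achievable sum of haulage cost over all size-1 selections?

Open {D}.
  C-α→D 50, C-β→D 39, C-γ→D 8, C-δ→D 16, C-ε→D 7  ⇒ total 120.
Compare {B}: total 157.
Compare {A}: total 160.
No size-1 selection does better; minimum is 120.

120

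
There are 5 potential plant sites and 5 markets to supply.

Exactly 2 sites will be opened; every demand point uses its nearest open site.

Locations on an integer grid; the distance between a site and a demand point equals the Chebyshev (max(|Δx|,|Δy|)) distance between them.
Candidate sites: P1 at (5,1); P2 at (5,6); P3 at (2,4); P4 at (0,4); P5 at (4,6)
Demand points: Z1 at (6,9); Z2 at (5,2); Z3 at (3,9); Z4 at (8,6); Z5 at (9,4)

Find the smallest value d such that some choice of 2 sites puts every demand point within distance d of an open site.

4

Open {P1, P2}.
  Farthest demand point is Z5 at distance 4 (to P1); all others are ≤ 4.
With {P1, P5} the worst case is 4.
With {P2, P3} the worst case is 4.
No size-2 selection achieves below 4.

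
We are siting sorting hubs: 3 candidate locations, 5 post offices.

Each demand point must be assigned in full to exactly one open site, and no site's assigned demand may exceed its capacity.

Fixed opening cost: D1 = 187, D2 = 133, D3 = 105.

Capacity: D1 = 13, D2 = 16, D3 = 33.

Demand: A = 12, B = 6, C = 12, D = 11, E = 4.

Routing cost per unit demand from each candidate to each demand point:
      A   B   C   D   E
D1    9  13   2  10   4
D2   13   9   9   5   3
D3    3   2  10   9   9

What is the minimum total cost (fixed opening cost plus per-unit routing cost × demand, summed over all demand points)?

473

Open {D2, D3}; cheapest assignment that respects the capacities:
  D2 (cap 16, load 15): D, E — cost 11×5 + 4×3 = 67
  D3 (cap 33, load 30): A, B, C — cost 12×3 + 6×2 + 12×10 = 168
  Shipping 235, fixed 238 → total 473.
  Any other capacity-feasible assignment to {D2, D3} ships for at least 235.
Compare {D1, D3}: its best feasible assignment gives total 499.
Compare {D1, D2, D3}: its best feasible assignment gives total 564.
Every other set of open sites that can feasibly serve all demand totals ≥ 499 even under its best assignment. Minimum: 473.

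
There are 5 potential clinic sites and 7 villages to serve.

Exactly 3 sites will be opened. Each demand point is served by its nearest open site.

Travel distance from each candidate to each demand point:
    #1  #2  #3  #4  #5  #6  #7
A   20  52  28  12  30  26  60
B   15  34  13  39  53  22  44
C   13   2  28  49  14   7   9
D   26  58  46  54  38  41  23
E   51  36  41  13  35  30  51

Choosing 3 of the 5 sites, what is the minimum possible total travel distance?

70

Open {A, B, C}.
  #1→C 13, #2→C 2, #3→B 13, #4→A 12, #5→C 14, #6→C 7, #7→C 9  ⇒ total 70.
Compare {B, C, E}: total 71.
Compare {A, C, D}: total 85.
No size-3 selection does better; minimum is 70.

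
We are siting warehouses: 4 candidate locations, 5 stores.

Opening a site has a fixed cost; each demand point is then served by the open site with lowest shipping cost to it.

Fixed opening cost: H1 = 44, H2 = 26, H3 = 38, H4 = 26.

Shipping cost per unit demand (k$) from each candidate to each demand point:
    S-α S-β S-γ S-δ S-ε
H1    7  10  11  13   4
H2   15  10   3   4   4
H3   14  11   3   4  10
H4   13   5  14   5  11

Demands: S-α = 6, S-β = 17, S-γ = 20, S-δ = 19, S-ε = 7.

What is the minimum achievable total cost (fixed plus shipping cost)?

379

Open {H2, H4}: assign each demand point to its cheapest open site.
  S-α→H4 6×13=78, S-β→H4 17×5=85, S-γ→H2 20×3=60, S-δ→H2 19×4=76, S-ε→H2 7×4=28
  shipping cost 327, fixed 52 → total 379.
Compare {H1, H2, H4}: shipping cost 291 + fixed 96 = 387.
Compare {H1, H3, H4}: shipping cost 291 + fixed 108 = 399.
Compare {H2, H3, H4}: shipping cost 327 + fixed 90 = 417.
All other subsets cost ≥ 387. Minimum total cost: 379.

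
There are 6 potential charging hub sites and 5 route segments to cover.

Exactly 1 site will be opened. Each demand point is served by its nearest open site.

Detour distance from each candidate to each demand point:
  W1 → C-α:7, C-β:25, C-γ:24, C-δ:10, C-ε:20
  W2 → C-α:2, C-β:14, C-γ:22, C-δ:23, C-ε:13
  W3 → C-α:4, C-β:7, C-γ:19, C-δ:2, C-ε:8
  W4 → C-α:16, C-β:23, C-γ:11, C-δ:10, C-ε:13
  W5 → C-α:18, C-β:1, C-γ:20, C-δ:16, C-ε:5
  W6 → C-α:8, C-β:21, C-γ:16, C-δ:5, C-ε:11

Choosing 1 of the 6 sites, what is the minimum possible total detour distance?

Open {W3}.
  C-α→W3 4, C-β→W3 7, C-γ→W3 19, C-δ→W3 2, C-ε→W3 8  ⇒ total 40.
Compare {W5}: total 60.
Compare {W6}: total 61.
No size-1 selection does better; minimum is 40.

40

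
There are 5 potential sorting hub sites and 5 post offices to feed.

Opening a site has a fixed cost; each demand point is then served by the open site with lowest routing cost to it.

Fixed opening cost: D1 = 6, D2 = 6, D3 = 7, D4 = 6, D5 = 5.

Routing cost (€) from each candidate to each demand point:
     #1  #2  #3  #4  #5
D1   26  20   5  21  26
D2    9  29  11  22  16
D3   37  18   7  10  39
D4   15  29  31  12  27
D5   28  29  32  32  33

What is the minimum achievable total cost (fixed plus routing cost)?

Open {D2, D3}: assign each demand point to its cheapest open site.
  #1→D2 9, #2→D3 18, #3→D3 7, #4→D3 10, #5→D2 16
  routing cost 60, fixed 13 → total 73.
Compare {D1, D2, D3}: routing cost 58 + fixed 19 = 77.
Compare {D2, D3, D5}: routing cost 60 + fixed 18 = 78.
Compare {D2, D3, D4}: routing cost 60 + fixed 19 = 79.
All other subsets cost ≥ 77. Minimum total cost: 73.

73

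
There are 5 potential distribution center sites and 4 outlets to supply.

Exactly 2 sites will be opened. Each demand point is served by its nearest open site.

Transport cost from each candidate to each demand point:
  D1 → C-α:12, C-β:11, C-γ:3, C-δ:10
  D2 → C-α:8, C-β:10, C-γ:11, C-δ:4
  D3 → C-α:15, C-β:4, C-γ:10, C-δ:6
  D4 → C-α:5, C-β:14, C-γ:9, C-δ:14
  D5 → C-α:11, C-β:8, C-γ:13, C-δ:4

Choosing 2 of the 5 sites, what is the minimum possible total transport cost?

Open {D3, D4}.
  C-α→D4 5, C-β→D3 4, C-γ→D4 9, C-δ→D3 6  ⇒ total 24.
Compare {D1, D2}: total 25.
Compare {D1, D3}: total 25.
No size-2 selection does better; minimum is 24.

24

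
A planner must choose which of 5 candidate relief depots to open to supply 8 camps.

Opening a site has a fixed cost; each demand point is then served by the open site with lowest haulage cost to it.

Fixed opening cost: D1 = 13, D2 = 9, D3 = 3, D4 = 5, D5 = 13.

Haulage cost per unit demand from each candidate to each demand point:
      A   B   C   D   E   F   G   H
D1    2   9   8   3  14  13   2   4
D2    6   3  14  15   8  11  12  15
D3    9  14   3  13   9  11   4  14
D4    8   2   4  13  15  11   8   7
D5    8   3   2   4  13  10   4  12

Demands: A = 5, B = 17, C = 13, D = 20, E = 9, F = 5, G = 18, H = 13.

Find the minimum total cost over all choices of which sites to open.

Open {D1, D2, D4, D5}: assign each demand point to its cheapest open site.
  A→D1 5×2=10, B→D4 17×2=34, C→D5 13×2=26, D→D1 20×3=60, E→D2 9×8=72, F→D5 5×10=50, G→D1 18×2=36, H→D1 13×4=52
  haulage cost 340, fixed 40 → total 380.
Compare {D1, D3, D4, D5}: haulage cost 349 + fixed 34 = 383.
Compare {D1, D2, D3, D4, D5}: haulage cost 340 + fixed 43 = 383.
Compare {D1, D3, D4}: haulage cost 367 + fixed 21 = 388.
All other subsets cost ≥ 383. Minimum total cost: 380.

380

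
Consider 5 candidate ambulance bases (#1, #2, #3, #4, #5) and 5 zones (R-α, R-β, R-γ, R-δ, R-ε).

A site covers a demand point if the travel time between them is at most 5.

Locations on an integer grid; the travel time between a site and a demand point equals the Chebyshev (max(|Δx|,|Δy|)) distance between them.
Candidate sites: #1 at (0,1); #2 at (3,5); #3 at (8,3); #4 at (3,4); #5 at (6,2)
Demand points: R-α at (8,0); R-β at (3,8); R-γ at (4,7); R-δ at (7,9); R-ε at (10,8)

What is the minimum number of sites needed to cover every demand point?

Coverage sets (demand points within 5 of each site):
  #1: {}
  #2: {R-α, R-β, R-γ, R-δ}
  #3: {R-α, R-β, R-γ, R-ε}
  #4: {R-α, R-β, R-γ, R-δ}
  #5: {R-α, R-γ}
No single site covers all 5 demand points.
But {#2, #3} covers everything, so the minimum is 2.

2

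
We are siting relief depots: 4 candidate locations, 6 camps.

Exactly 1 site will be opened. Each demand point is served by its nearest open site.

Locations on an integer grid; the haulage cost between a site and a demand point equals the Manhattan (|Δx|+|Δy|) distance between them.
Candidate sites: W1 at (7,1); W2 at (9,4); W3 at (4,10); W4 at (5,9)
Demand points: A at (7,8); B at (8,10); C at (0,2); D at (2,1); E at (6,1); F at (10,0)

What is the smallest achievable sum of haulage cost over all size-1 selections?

Open {W1}.
  A→W1 7, B→W1 10, C→W1 8, D→W1 5, E→W1 1, F→W1 4  ⇒ total 35.
Compare {W2}: total 45.
Compare {W4}: total 53.
No size-1 selection does better; minimum is 35.

35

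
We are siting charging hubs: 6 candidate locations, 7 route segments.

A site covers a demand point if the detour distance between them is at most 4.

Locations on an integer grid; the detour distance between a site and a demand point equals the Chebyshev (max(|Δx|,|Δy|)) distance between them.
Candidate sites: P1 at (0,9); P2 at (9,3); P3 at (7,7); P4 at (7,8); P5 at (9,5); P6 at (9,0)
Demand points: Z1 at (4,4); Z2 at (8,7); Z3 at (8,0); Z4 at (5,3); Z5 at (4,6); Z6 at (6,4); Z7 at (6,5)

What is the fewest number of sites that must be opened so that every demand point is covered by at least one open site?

Coverage sets (demand points within 4 of each site):
  P1: {Z5}
  P2: {Z2, Z3, Z4, Z6, Z7}
  P3: {Z1, Z2, Z4, Z5, Z6, Z7}
  P4: {Z1, Z2, Z5, Z6, Z7}
  P5: {Z2, Z4, Z6, Z7}
  P6: {Z3, Z4, Z6}
No single site covers all 7 demand points.
But {P2, P3} covers everything, so the minimum is 2.

2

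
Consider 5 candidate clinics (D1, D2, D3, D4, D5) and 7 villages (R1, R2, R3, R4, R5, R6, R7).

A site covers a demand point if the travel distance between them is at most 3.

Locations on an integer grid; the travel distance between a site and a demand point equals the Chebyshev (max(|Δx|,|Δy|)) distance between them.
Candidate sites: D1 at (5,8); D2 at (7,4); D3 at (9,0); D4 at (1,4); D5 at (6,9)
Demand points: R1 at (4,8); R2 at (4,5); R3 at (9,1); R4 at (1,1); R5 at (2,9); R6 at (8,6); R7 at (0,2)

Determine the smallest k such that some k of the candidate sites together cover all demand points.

3

Coverage sets (demand points within 3 of each site):
  D1: {R1, R2, R5, R6}
  D2: {R2, R3, R6}
  D3: {R3}
  D4: {R2, R4, R7}
  D5: {R1, R6}
No 2 sites suffice: every size-2 union leaves at least one demand point uncovered.
But {D1, D2, D4} covers everything, so the minimum is 3.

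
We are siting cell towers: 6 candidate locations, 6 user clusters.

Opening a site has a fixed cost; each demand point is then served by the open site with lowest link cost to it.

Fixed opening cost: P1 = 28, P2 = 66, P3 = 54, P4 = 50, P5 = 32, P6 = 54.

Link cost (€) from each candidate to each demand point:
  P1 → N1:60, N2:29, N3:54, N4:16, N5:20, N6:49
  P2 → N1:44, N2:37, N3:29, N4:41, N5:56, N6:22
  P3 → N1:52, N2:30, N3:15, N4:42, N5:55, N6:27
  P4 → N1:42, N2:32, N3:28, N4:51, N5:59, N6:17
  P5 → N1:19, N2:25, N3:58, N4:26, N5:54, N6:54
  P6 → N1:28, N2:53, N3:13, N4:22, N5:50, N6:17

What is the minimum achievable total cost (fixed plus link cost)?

205

Open {P1, P6}: assign each demand point to its cheapest open site.
  N1→P6 28, N2→P1 29, N3→P6 13, N4→P1 16, N5→P1 20, N6→P6 17
  link cost 123, fixed 82 → total 205.
Compare {P1, P5, P6}: link cost 110 + fixed 114 = 224.
Compare {P1, P4}: link cost 152 + fixed 78 = 230.
Compare {P5, P6}: link cost 146 + fixed 86 = 232.
All other subsets cost ≥ 224. Minimum total cost: 205.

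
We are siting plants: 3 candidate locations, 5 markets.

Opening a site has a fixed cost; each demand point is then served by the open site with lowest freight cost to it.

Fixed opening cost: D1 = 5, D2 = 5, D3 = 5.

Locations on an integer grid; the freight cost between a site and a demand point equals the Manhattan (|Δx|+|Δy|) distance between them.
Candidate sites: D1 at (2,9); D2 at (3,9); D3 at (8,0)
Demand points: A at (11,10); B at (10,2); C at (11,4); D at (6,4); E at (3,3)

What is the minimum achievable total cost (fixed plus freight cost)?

Open {D2, D3}: assign each demand point to its cheapest open site.
  A→D2 9, B→D3 4, C→D3 7, D→D3 6, E→D2 6
  freight cost 32, fixed 10 → total 42.
Compare {D3}: freight cost 38 + fixed 5 = 43.
Compare {D1, D3}: freight cost 34 + fixed 10 = 44.
Compare {D1, D2, D3}: freight cost 32 + fixed 15 = 47.
All other subsets cost ≥ 43. Minimum total cost: 42.

42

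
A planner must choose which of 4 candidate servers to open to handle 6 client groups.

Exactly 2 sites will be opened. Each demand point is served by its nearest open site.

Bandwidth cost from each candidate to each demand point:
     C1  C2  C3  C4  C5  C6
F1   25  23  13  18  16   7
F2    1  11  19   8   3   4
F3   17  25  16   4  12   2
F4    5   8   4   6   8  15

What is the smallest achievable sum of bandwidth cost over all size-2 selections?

26

Open {F2, F4}.
  C1→F2 1, C2→F4 8, C3→F4 4, C4→F4 6, C5→F2 3, C6→F2 4  ⇒ total 26.
Compare {F3, F4}: total 31.
Compare {F2, F3}: total 37.
No size-2 selection does better; minimum is 26.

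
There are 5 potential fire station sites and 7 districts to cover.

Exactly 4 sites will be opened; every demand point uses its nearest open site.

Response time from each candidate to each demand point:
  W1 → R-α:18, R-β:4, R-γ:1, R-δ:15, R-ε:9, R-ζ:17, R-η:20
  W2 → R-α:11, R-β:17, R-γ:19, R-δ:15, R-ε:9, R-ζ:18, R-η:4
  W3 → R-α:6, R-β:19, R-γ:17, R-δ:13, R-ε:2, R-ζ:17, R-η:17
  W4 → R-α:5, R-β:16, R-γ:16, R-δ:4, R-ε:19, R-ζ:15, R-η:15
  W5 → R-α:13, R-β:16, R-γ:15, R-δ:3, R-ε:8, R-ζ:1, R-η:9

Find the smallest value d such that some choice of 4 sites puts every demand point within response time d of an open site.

Open {W1, W2, W3, W5}.
  Farthest demand point is R-α at response time 6 (to W3); all others are ≤ 6.
With {W1, W2, W4, W5} the worst case is 8.
With {W1, W3, W4, W5} the worst case is 9.
No size-4 selection achieves below 6.

6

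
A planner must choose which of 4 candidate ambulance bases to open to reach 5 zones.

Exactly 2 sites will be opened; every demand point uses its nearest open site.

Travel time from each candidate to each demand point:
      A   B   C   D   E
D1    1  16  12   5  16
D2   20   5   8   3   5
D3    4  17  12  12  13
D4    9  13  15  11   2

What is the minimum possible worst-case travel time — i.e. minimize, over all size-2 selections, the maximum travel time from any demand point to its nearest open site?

8

Open {D1, D2}.
  Farthest demand point is C at travel time 8 (to D2); all others are ≤ 8.
With {D2, D3} the worst case is 8.
With {D2, D4} the worst case is 9.
No size-2 selection achieves below 8.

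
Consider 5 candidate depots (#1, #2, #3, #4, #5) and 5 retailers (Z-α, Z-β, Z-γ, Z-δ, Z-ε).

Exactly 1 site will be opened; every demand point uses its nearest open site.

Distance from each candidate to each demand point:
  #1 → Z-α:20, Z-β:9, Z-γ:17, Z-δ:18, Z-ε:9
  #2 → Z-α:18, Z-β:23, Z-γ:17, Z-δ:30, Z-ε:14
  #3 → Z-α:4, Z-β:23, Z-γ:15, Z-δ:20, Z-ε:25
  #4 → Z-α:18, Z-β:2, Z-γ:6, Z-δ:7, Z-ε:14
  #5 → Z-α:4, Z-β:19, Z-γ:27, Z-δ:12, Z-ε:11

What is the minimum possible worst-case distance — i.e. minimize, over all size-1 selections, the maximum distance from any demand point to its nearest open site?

Open {#4}.
  Farthest demand point is Z-α at distance 18 (to #4); all others are ≤ 18.
With {#1} the worst case is 20.
With {#3} the worst case is 25.
No size-1 selection achieves below 18.

18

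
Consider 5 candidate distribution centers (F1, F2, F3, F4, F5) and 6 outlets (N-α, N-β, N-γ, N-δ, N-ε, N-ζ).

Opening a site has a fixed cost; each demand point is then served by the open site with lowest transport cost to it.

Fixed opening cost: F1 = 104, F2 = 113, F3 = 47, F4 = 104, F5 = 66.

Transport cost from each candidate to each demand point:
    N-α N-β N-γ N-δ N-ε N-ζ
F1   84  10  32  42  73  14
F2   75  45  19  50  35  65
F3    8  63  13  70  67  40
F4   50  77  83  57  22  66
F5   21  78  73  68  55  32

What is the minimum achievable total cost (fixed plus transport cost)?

305

Open {F1, F3}: assign each demand point to its cheapest open site.
  N-α→F3 8, N-β→F1 10, N-γ→F3 13, N-δ→F1 42, N-ε→F3 67, N-ζ→F1 14
  transport cost 154, fixed 151 → total 305.
Compare {F3}: transport cost 261 + fixed 47 = 308.
Compare {F1, F5}: transport cost 174 + fixed 170 = 344.
Compare {F2, F3}: transport cost 191 + fixed 160 = 351.
All other subsets cost ≥ 308. Minimum total cost: 305.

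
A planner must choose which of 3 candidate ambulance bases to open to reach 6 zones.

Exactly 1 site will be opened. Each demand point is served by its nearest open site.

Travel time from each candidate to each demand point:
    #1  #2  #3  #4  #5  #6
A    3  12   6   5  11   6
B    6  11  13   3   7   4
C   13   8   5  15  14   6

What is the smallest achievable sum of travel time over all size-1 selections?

43

Open {A}.
  #1→A 3, #2→A 12, #3→A 6, #4→A 5, #5→A 11, #6→A 6  ⇒ total 43.
Compare {B}: total 44.
Compare {C}: total 61.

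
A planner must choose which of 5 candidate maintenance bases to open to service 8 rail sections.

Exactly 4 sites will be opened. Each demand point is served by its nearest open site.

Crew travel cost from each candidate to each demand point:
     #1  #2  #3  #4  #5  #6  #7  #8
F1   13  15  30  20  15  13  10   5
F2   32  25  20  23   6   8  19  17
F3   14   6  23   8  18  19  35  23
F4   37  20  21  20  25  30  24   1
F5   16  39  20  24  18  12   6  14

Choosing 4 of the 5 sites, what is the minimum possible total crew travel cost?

Open {F2, F3, F4, F5}.
  #1→F3 14, #2→F3 6, #3→F2 20, #4→F3 8, #5→F2 6, #6→F2 8, #7→F5 6, #8→F4 1  ⇒ total 69.
Compare {F1, F2, F3, F4}: total 72.
Compare {F1, F2, F3, F5}: total 72.
No size-4 selection does better; minimum is 69.

69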